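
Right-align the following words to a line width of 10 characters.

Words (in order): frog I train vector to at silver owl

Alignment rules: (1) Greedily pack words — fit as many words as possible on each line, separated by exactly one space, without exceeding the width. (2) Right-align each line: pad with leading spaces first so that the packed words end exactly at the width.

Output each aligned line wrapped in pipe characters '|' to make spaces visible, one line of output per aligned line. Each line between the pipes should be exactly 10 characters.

Answer: |    frog I|
|     train|
| vector to|
| at silver|
|       owl|

Derivation:
Line 1: ['frog', 'I'] (min_width=6, slack=4)
Line 2: ['train'] (min_width=5, slack=5)
Line 3: ['vector', 'to'] (min_width=9, slack=1)
Line 4: ['at', 'silver'] (min_width=9, slack=1)
Line 5: ['owl'] (min_width=3, slack=7)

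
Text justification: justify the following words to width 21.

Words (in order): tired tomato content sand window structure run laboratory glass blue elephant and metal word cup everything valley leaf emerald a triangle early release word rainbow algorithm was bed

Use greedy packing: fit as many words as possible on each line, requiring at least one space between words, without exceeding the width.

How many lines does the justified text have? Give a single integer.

Answer: 10

Derivation:
Line 1: ['tired', 'tomato', 'content'] (min_width=20, slack=1)
Line 2: ['sand', 'window', 'structure'] (min_width=21, slack=0)
Line 3: ['run', 'laboratory', 'glass'] (min_width=20, slack=1)
Line 4: ['blue', 'elephant', 'and'] (min_width=17, slack=4)
Line 5: ['metal', 'word', 'cup'] (min_width=14, slack=7)
Line 6: ['everything', 'valley'] (min_width=17, slack=4)
Line 7: ['leaf', 'emerald', 'a'] (min_width=14, slack=7)
Line 8: ['triangle', 'early'] (min_width=14, slack=7)
Line 9: ['release', 'word', 'rainbow'] (min_width=20, slack=1)
Line 10: ['algorithm', 'was', 'bed'] (min_width=17, slack=4)
Total lines: 10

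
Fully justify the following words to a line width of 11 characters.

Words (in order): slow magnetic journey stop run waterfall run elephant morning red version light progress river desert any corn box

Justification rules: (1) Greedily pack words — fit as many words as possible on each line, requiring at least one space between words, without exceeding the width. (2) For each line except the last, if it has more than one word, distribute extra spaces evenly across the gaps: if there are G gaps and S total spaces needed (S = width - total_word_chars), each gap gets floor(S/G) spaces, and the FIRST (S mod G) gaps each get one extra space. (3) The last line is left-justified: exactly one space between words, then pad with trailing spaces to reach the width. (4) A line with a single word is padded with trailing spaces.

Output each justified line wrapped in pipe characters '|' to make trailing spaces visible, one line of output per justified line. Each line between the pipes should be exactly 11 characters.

Line 1: ['slow'] (min_width=4, slack=7)
Line 2: ['magnetic'] (min_width=8, slack=3)
Line 3: ['journey'] (min_width=7, slack=4)
Line 4: ['stop', 'run'] (min_width=8, slack=3)
Line 5: ['waterfall'] (min_width=9, slack=2)
Line 6: ['run'] (min_width=3, slack=8)
Line 7: ['elephant'] (min_width=8, slack=3)
Line 8: ['morning', 'red'] (min_width=11, slack=0)
Line 9: ['version'] (min_width=7, slack=4)
Line 10: ['light'] (min_width=5, slack=6)
Line 11: ['progress'] (min_width=8, slack=3)
Line 12: ['river'] (min_width=5, slack=6)
Line 13: ['desert', 'any'] (min_width=10, slack=1)
Line 14: ['corn', 'box'] (min_width=8, slack=3)

Answer: |slow       |
|magnetic   |
|journey    |
|stop    run|
|waterfall  |
|run        |
|elephant   |
|morning red|
|version    |
|light      |
|progress   |
|river      |
|desert  any|
|corn box   |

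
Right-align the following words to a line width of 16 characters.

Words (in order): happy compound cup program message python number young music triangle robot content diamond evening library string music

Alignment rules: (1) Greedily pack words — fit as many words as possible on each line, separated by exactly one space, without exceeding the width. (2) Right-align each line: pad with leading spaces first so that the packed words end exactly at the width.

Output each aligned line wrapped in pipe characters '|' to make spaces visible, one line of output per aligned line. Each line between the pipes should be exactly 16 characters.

Line 1: ['happy', 'compound'] (min_width=14, slack=2)
Line 2: ['cup', 'program'] (min_width=11, slack=5)
Line 3: ['message', 'python'] (min_width=14, slack=2)
Line 4: ['number', 'young'] (min_width=12, slack=4)
Line 5: ['music', 'triangle'] (min_width=14, slack=2)
Line 6: ['robot', 'content'] (min_width=13, slack=3)
Line 7: ['diamond', 'evening'] (min_width=15, slack=1)
Line 8: ['library', 'string'] (min_width=14, slack=2)
Line 9: ['music'] (min_width=5, slack=11)

Answer: |  happy compound|
|     cup program|
|  message python|
|    number young|
|  music triangle|
|   robot content|
| diamond evening|
|  library string|
|           music|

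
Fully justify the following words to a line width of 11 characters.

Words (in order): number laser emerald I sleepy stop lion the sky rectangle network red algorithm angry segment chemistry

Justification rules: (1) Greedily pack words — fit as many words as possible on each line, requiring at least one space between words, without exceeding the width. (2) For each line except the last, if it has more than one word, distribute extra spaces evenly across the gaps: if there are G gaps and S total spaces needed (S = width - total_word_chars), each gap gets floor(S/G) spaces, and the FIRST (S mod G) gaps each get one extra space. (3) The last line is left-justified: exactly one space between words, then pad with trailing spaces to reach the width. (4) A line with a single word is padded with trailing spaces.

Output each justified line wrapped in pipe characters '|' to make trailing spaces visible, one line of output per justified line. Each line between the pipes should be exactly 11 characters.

Answer: |number     |
|laser      |
|emerald   I|
|sleepy stop|
|lion    the|
|sky        |
|rectangle  |
|network red|
|algorithm  |
|angry      |
|segment    |
|chemistry  |

Derivation:
Line 1: ['number'] (min_width=6, slack=5)
Line 2: ['laser'] (min_width=5, slack=6)
Line 3: ['emerald', 'I'] (min_width=9, slack=2)
Line 4: ['sleepy', 'stop'] (min_width=11, slack=0)
Line 5: ['lion', 'the'] (min_width=8, slack=3)
Line 6: ['sky'] (min_width=3, slack=8)
Line 7: ['rectangle'] (min_width=9, slack=2)
Line 8: ['network', 'red'] (min_width=11, slack=0)
Line 9: ['algorithm'] (min_width=9, slack=2)
Line 10: ['angry'] (min_width=5, slack=6)
Line 11: ['segment'] (min_width=7, slack=4)
Line 12: ['chemistry'] (min_width=9, slack=2)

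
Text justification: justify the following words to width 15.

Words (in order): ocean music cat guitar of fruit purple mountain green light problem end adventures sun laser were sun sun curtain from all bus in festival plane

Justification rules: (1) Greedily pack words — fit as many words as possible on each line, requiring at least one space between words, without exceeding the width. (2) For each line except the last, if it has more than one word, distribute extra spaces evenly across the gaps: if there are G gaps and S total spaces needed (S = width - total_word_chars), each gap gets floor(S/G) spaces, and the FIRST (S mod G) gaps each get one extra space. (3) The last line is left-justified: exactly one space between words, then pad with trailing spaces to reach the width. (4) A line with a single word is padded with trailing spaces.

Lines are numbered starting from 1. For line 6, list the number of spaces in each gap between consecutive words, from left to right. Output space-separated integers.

Line 1: ['ocean', 'music', 'cat'] (min_width=15, slack=0)
Line 2: ['guitar', 'of', 'fruit'] (min_width=15, slack=0)
Line 3: ['purple', 'mountain'] (min_width=15, slack=0)
Line 4: ['green', 'light'] (min_width=11, slack=4)
Line 5: ['problem', 'end'] (min_width=11, slack=4)
Line 6: ['adventures', 'sun'] (min_width=14, slack=1)
Line 7: ['laser', 'were', 'sun'] (min_width=14, slack=1)
Line 8: ['sun', 'curtain'] (min_width=11, slack=4)
Line 9: ['from', 'all', 'bus', 'in'] (min_width=15, slack=0)
Line 10: ['festival', 'plane'] (min_width=14, slack=1)

Answer: 2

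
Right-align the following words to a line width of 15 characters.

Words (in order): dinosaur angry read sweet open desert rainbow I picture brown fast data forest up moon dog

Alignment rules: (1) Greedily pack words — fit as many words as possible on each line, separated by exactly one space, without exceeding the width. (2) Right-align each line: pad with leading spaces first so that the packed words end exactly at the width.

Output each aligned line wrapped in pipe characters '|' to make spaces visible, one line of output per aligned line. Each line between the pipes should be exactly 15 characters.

Line 1: ['dinosaur', 'angry'] (min_width=14, slack=1)
Line 2: ['read', 'sweet', 'open'] (min_width=15, slack=0)
Line 3: ['desert', 'rainbow'] (min_width=14, slack=1)
Line 4: ['I', 'picture', 'brown'] (min_width=15, slack=0)
Line 5: ['fast', 'data'] (min_width=9, slack=6)
Line 6: ['forest', 'up', 'moon'] (min_width=14, slack=1)
Line 7: ['dog'] (min_width=3, slack=12)

Answer: | dinosaur angry|
|read sweet open|
| desert rainbow|
|I picture brown|
|      fast data|
| forest up moon|
|            dog|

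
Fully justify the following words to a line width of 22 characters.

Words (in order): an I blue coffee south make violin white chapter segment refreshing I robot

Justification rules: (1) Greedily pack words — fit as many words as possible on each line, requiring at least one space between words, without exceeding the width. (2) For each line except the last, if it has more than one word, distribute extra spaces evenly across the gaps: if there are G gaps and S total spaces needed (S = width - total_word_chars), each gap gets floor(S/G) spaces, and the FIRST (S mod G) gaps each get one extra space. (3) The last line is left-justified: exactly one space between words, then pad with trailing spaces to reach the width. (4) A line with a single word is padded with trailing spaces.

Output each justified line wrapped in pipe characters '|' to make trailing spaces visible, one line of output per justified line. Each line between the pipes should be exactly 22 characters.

Answer: |an I blue coffee south|
|make    violin   white|
|chapter        segment|
|refreshing I robot    |

Derivation:
Line 1: ['an', 'I', 'blue', 'coffee', 'south'] (min_width=22, slack=0)
Line 2: ['make', 'violin', 'white'] (min_width=17, slack=5)
Line 3: ['chapter', 'segment'] (min_width=15, slack=7)
Line 4: ['refreshing', 'I', 'robot'] (min_width=18, slack=4)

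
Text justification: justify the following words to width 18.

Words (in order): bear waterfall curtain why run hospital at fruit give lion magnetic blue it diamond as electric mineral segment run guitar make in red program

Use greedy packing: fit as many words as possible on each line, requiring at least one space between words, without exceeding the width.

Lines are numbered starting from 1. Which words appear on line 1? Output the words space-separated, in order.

Line 1: ['bear', 'waterfall'] (min_width=14, slack=4)
Line 2: ['curtain', 'why', 'run'] (min_width=15, slack=3)
Line 3: ['hospital', 'at', 'fruit'] (min_width=17, slack=1)
Line 4: ['give', 'lion', 'magnetic'] (min_width=18, slack=0)
Line 5: ['blue', 'it', 'diamond', 'as'] (min_width=18, slack=0)
Line 6: ['electric', 'mineral'] (min_width=16, slack=2)
Line 7: ['segment', 'run', 'guitar'] (min_width=18, slack=0)
Line 8: ['make', 'in', 'red'] (min_width=11, slack=7)
Line 9: ['program'] (min_width=7, slack=11)

Answer: bear waterfall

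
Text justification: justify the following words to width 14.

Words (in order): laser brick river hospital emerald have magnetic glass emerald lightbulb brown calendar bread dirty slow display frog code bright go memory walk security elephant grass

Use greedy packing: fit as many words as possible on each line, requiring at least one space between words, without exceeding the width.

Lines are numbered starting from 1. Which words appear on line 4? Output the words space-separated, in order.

Answer: magnetic glass

Derivation:
Line 1: ['laser', 'brick'] (min_width=11, slack=3)
Line 2: ['river', 'hospital'] (min_width=14, slack=0)
Line 3: ['emerald', 'have'] (min_width=12, slack=2)
Line 4: ['magnetic', 'glass'] (min_width=14, slack=0)
Line 5: ['emerald'] (min_width=7, slack=7)
Line 6: ['lightbulb'] (min_width=9, slack=5)
Line 7: ['brown', 'calendar'] (min_width=14, slack=0)
Line 8: ['bread', 'dirty'] (min_width=11, slack=3)
Line 9: ['slow', 'display'] (min_width=12, slack=2)
Line 10: ['frog', 'code'] (min_width=9, slack=5)
Line 11: ['bright', 'go'] (min_width=9, slack=5)
Line 12: ['memory', 'walk'] (min_width=11, slack=3)
Line 13: ['security'] (min_width=8, slack=6)
Line 14: ['elephant', 'grass'] (min_width=14, slack=0)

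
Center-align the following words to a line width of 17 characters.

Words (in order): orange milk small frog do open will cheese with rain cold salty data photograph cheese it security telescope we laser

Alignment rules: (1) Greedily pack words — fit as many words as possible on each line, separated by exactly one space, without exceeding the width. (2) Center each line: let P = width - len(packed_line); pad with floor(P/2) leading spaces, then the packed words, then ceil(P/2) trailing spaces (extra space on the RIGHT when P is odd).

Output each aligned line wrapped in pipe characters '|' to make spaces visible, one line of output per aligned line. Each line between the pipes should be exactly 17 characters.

Answer: |orange milk small|
|frog do open will|
|cheese with rain |
| cold salty data |
|photograph cheese|
|   it security   |
|  telescope we   |
|      laser      |

Derivation:
Line 1: ['orange', 'milk', 'small'] (min_width=17, slack=0)
Line 2: ['frog', 'do', 'open', 'will'] (min_width=17, slack=0)
Line 3: ['cheese', 'with', 'rain'] (min_width=16, slack=1)
Line 4: ['cold', 'salty', 'data'] (min_width=15, slack=2)
Line 5: ['photograph', 'cheese'] (min_width=17, slack=0)
Line 6: ['it', 'security'] (min_width=11, slack=6)
Line 7: ['telescope', 'we'] (min_width=12, slack=5)
Line 8: ['laser'] (min_width=5, slack=12)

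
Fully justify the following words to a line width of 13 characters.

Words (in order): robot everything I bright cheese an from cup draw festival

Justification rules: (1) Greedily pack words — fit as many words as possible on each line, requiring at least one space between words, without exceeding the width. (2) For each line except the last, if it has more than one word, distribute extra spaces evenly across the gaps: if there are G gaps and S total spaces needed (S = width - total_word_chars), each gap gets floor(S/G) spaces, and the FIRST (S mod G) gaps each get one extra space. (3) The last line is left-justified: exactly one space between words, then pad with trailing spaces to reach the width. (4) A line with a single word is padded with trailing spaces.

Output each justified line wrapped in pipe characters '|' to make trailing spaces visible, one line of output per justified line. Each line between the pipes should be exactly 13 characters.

Answer: |robot        |
|everything  I|
|bright cheese|
|an  from  cup|
|draw festival|

Derivation:
Line 1: ['robot'] (min_width=5, slack=8)
Line 2: ['everything', 'I'] (min_width=12, slack=1)
Line 3: ['bright', 'cheese'] (min_width=13, slack=0)
Line 4: ['an', 'from', 'cup'] (min_width=11, slack=2)
Line 5: ['draw', 'festival'] (min_width=13, slack=0)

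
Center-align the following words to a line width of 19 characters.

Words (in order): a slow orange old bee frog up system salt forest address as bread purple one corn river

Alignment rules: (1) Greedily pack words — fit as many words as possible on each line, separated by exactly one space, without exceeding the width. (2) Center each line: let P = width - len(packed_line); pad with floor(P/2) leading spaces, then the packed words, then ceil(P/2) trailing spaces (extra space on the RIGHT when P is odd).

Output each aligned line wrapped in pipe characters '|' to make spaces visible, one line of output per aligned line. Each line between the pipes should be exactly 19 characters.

Answer: | a slow orange old |
|bee frog up system |
|salt forest address|
|as bread purple one|
|    corn river     |

Derivation:
Line 1: ['a', 'slow', 'orange', 'old'] (min_width=17, slack=2)
Line 2: ['bee', 'frog', 'up', 'system'] (min_width=18, slack=1)
Line 3: ['salt', 'forest', 'address'] (min_width=19, slack=0)
Line 4: ['as', 'bread', 'purple', 'one'] (min_width=19, slack=0)
Line 5: ['corn', 'river'] (min_width=10, slack=9)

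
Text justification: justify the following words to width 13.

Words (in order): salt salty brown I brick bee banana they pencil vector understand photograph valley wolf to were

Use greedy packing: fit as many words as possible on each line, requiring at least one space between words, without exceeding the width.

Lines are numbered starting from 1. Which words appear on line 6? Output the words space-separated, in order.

Answer: understand

Derivation:
Line 1: ['salt', 'salty'] (min_width=10, slack=3)
Line 2: ['brown', 'I', 'brick'] (min_width=13, slack=0)
Line 3: ['bee', 'banana'] (min_width=10, slack=3)
Line 4: ['they', 'pencil'] (min_width=11, slack=2)
Line 5: ['vector'] (min_width=6, slack=7)
Line 6: ['understand'] (min_width=10, slack=3)
Line 7: ['photograph'] (min_width=10, slack=3)
Line 8: ['valley', 'wolf'] (min_width=11, slack=2)
Line 9: ['to', 'were'] (min_width=7, slack=6)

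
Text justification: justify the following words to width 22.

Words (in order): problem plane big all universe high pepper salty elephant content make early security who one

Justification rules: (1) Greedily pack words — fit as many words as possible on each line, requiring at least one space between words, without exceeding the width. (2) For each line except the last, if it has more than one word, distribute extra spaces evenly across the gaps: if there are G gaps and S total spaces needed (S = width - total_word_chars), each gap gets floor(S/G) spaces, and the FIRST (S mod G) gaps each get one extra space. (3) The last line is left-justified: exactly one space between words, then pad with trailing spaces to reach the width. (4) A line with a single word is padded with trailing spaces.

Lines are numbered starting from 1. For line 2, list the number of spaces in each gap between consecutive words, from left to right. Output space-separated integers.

Answer: 2 2

Derivation:
Line 1: ['problem', 'plane', 'big', 'all'] (min_width=21, slack=1)
Line 2: ['universe', 'high', 'pepper'] (min_width=20, slack=2)
Line 3: ['salty', 'elephant', 'content'] (min_width=22, slack=0)
Line 4: ['make', 'early', 'security'] (min_width=19, slack=3)
Line 5: ['who', 'one'] (min_width=7, slack=15)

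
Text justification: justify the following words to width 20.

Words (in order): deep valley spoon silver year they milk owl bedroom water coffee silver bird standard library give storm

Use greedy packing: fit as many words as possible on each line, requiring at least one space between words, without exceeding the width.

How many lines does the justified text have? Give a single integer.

Line 1: ['deep', 'valley', 'spoon'] (min_width=17, slack=3)
Line 2: ['silver', 'year', 'they'] (min_width=16, slack=4)
Line 3: ['milk', 'owl', 'bedroom'] (min_width=16, slack=4)
Line 4: ['water', 'coffee', 'silver'] (min_width=19, slack=1)
Line 5: ['bird', 'standard'] (min_width=13, slack=7)
Line 6: ['library', 'give', 'storm'] (min_width=18, slack=2)
Total lines: 6

Answer: 6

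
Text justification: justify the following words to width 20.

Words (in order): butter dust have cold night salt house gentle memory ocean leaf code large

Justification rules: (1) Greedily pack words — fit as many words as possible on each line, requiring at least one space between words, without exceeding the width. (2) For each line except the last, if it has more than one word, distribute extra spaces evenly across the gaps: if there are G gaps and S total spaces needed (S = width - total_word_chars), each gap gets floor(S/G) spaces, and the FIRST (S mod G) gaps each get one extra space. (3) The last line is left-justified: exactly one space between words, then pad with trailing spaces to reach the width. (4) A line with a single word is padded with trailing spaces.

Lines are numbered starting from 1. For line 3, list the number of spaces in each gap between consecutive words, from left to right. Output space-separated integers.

Line 1: ['butter', 'dust', 'have'] (min_width=16, slack=4)
Line 2: ['cold', 'night', 'salt'] (min_width=15, slack=5)
Line 3: ['house', 'gentle', 'memory'] (min_width=19, slack=1)
Line 4: ['ocean', 'leaf', 'code'] (min_width=15, slack=5)
Line 5: ['large'] (min_width=5, slack=15)

Answer: 2 1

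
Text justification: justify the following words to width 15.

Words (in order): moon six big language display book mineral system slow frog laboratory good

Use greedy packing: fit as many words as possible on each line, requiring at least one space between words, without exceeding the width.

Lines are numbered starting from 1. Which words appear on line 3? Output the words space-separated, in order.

Line 1: ['moon', 'six', 'big'] (min_width=12, slack=3)
Line 2: ['language'] (min_width=8, slack=7)
Line 3: ['display', 'book'] (min_width=12, slack=3)
Line 4: ['mineral', 'system'] (min_width=14, slack=1)
Line 5: ['slow', 'frog'] (min_width=9, slack=6)
Line 6: ['laboratory', 'good'] (min_width=15, slack=0)

Answer: display book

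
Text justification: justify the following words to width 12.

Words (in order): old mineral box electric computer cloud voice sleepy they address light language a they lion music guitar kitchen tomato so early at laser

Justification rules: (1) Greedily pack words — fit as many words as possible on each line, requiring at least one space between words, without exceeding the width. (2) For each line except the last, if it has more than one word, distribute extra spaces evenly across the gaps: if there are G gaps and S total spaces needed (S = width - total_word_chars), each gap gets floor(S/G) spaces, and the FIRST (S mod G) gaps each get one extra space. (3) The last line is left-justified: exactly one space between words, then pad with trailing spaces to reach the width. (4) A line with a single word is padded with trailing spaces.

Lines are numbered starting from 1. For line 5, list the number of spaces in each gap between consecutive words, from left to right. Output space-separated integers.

Line 1: ['old', 'mineral'] (min_width=11, slack=1)
Line 2: ['box', 'electric'] (min_width=12, slack=0)
Line 3: ['computer'] (min_width=8, slack=4)
Line 4: ['cloud', 'voice'] (min_width=11, slack=1)
Line 5: ['sleepy', 'they'] (min_width=11, slack=1)
Line 6: ['address'] (min_width=7, slack=5)
Line 7: ['light'] (min_width=5, slack=7)
Line 8: ['language', 'a'] (min_width=10, slack=2)
Line 9: ['they', 'lion'] (min_width=9, slack=3)
Line 10: ['music', 'guitar'] (min_width=12, slack=0)
Line 11: ['kitchen'] (min_width=7, slack=5)
Line 12: ['tomato', 'so'] (min_width=9, slack=3)
Line 13: ['early', 'at'] (min_width=8, slack=4)
Line 14: ['laser'] (min_width=5, slack=7)

Answer: 2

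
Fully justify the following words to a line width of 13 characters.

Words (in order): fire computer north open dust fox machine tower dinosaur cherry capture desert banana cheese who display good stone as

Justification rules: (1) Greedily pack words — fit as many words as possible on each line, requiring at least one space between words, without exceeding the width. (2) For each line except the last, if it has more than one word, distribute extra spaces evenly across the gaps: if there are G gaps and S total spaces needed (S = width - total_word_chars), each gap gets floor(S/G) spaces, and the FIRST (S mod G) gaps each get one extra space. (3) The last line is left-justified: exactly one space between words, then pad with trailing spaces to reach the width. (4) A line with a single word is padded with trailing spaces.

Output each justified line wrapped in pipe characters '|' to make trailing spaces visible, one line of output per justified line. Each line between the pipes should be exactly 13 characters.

Line 1: ['fire', 'computer'] (min_width=13, slack=0)
Line 2: ['north', 'open'] (min_width=10, slack=3)
Line 3: ['dust', 'fox'] (min_width=8, slack=5)
Line 4: ['machine', 'tower'] (min_width=13, slack=0)
Line 5: ['dinosaur'] (min_width=8, slack=5)
Line 6: ['cherry'] (min_width=6, slack=7)
Line 7: ['capture'] (min_width=7, slack=6)
Line 8: ['desert', 'banana'] (min_width=13, slack=0)
Line 9: ['cheese', 'who'] (min_width=10, slack=3)
Line 10: ['display', 'good'] (min_width=12, slack=1)
Line 11: ['stone', 'as'] (min_width=8, slack=5)

Answer: |fire computer|
|north    open|
|dust      fox|
|machine tower|
|dinosaur     |
|cherry       |
|capture      |
|desert banana|
|cheese    who|
|display  good|
|stone as     |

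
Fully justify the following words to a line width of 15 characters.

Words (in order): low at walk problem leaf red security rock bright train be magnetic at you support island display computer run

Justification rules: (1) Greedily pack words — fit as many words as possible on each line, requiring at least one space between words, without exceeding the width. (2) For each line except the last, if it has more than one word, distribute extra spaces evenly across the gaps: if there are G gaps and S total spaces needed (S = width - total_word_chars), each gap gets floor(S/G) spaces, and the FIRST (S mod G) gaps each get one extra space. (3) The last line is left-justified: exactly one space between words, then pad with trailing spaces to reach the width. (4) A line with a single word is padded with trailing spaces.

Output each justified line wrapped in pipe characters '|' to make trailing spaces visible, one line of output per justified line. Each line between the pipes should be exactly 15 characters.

Line 1: ['low', 'at', 'walk'] (min_width=11, slack=4)
Line 2: ['problem', 'leaf'] (min_width=12, slack=3)
Line 3: ['red', 'security'] (min_width=12, slack=3)
Line 4: ['rock', 'bright'] (min_width=11, slack=4)
Line 5: ['train', 'be'] (min_width=8, slack=7)
Line 6: ['magnetic', 'at', 'you'] (min_width=15, slack=0)
Line 7: ['support', 'island'] (min_width=14, slack=1)
Line 8: ['display'] (min_width=7, slack=8)
Line 9: ['computer', 'run'] (min_width=12, slack=3)

Answer: |low   at   walk|
|problem    leaf|
|red    security|
|rock     bright|
|train        be|
|magnetic at you|
|support  island|
|display        |
|computer run   |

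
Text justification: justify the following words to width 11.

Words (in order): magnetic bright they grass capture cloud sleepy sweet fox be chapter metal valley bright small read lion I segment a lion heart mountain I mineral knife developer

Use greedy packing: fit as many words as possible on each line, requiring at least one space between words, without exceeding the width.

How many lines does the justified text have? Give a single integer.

Line 1: ['magnetic'] (min_width=8, slack=3)
Line 2: ['bright', 'they'] (min_width=11, slack=0)
Line 3: ['grass'] (min_width=5, slack=6)
Line 4: ['capture'] (min_width=7, slack=4)
Line 5: ['cloud'] (min_width=5, slack=6)
Line 6: ['sleepy'] (min_width=6, slack=5)
Line 7: ['sweet', 'fox'] (min_width=9, slack=2)
Line 8: ['be', 'chapter'] (min_width=10, slack=1)
Line 9: ['metal'] (min_width=5, slack=6)
Line 10: ['valley'] (min_width=6, slack=5)
Line 11: ['bright'] (min_width=6, slack=5)
Line 12: ['small', 'read'] (min_width=10, slack=1)
Line 13: ['lion', 'I'] (min_width=6, slack=5)
Line 14: ['segment', 'a'] (min_width=9, slack=2)
Line 15: ['lion', 'heart'] (min_width=10, slack=1)
Line 16: ['mountain', 'I'] (min_width=10, slack=1)
Line 17: ['mineral'] (min_width=7, slack=4)
Line 18: ['knife'] (min_width=5, slack=6)
Line 19: ['developer'] (min_width=9, slack=2)
Total lines: 19

Answer: 19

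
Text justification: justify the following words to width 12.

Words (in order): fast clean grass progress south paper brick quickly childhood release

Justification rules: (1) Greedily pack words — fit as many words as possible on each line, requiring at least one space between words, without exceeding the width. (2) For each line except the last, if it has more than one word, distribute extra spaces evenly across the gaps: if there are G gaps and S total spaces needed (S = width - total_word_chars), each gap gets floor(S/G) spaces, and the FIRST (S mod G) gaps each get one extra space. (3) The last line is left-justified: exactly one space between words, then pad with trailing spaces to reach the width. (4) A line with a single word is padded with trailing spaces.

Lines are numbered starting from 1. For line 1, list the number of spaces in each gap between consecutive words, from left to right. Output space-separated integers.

Answer: 3

Derivation:
Line 1: ['fast', 'clean'] (min_width=10, slack=2)
Line 2: ['grass'] (min_width=5, slack=7)
Line 3: ['progress'] (min_width=8, slack=4)
Line 4: ['south', 'paper'] (min_width=11, slack=1)
Line 5: ['brick'] (min_width=5, slack=7)
Line 6: ['quickly'] (min_width=7, slack=5)
Line 7: ['childhood'] (min_width=9, slack=3)
Line 8: ['release'] (min_width=7, slack=5)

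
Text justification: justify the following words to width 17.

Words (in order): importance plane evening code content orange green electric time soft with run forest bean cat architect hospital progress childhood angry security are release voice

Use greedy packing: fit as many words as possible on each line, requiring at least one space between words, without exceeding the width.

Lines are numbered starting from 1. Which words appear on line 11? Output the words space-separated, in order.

Answer: release voice

Derivation:
Line 1: ['importance', 'plane'] (min_width=16, slack=1)
Line 2: ['evening', 'code'] (min_width=12, slack=5)
Line 3: ['content', 'orange'] (min_width=14, slack=3)
Line 4: ['green', 'electric'] (min_width=14, slack=3)
Line 5: ['time', 'soft', 'with'] (min_width=14, slack=3)
Line 6: ['run', 'forest', 'bean'] (min_width=15, slack=2)
Line 7: ['cat', 'architect'] (min_width=13, slack=4)
Line 8: ['hospital', 'progress'] (min_width=17, slack=0)
Line 9: ['childhood', 'angry'] (min_width=15, slack=2)
Line 10: ['security', 'are'] (min_width=12, slack=5)
Line 11: ['release', 'voice'] (min_width=13, slack=4)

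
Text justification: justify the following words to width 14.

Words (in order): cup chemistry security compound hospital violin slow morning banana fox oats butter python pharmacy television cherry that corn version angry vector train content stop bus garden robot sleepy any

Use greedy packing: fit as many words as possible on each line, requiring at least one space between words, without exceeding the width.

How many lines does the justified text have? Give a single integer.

Line 1: ['cup', 'chemistry'] (min_width=13, slack=1)
Line 2: ['security'] (min_width=8, slack=6)
Line 3: ['compound'] (min_width=8, slack=6)
Line 4: ['hospital'] (min_width=8, slack=6)
Line 5: ['violin', 'slow'] (min_width=11, slack=3)
Line 6: ['morning', 'banana'] (min_width=14, slack=0)
Line 7: ['fox', 'oats'] (min_width=8, slack=6)
Line 8: ['butter', 'python'] (min_width=13, slack=1)
Line 9: ['pharmacy'] (min_width=8, slack=6)
Line 10: ['television'] (min_width=10, slack=4)
Line 11: ['cherry', 'that'] (min_width=11, slack=3)
Line 12: ['corn', 'version'] (min_width=12, slack=2)
Line 13: ['angry', 'vector'] (min_width=12, slack=2)
Line 14: ['train', 'content'] (min_width=13, slack=1)
Line 15: ['stop', 'bus'] (min_width=8, slack=6)
Line 16: ['garden', 'robot'] (min_width=12, slack=2)
Line 17: ['sleepy', 'any'] (min_width=10, slack=4)
Total lines: 17

Answer: 17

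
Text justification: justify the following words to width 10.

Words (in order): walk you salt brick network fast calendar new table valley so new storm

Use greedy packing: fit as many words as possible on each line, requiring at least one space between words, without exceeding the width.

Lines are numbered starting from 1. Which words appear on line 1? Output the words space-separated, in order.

Answer: walk you

Derivation:
Line 1: ['walk', 'you'] (min_width=8, slack=2)
Line 2: ['salt', 'brick'] (min_width=10, slack=0)
Line 3: ['network'] (min_width=7, slack=3)
Line 4: ['fast'] (min_width=4, slack=6)
Line 5: ['calendar'] (min_width=8, slack=2)
Line 6: ['new', 'table'] (min_width=9, slack=1)
Line 7: ['valley', 'so'] (min_width=9, slack=1)
Line 8: ['new', 'storm'] (min_width=9, slack=1)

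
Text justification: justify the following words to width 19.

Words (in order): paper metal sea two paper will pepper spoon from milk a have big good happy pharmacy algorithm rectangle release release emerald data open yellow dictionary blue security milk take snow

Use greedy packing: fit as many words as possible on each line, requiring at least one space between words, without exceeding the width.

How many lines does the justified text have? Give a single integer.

Answer: 11

Derivation:
Line 1: ['paper', 'metal', 'sea', 'two'] (min_width=19, slack=0)
Line 2: ['paper', 'will', 'pepper'] (min_width=17, slack=2)
Line 3: ['spoon', 'from', 'milk', 'a'] (min_width=17, slack=2)
Line 4: ['have', 'big', 'good', 'happy'] (min_width=19, slack=0)
Line 5: ['pharmacy', 'algorithm'] (min_width=18, slack=1)
Line 6: ['rectangle', 'release'] (min_width=17, slack=2)
Line 7: ['release', 'emerald'] (min_width=15, slack=4)
Line 8: ['data', 'open', 'yellow'] (min_width=16, slack=3)
Line 9: ['dictionary', 'blue'] (min_width=15, slack=4)
Line 10: ['security', 'milk', 'take'] (min_width=18, slack=1)
Line 11: ['snow'] (min_width=4, slack=15)
Total lines: 11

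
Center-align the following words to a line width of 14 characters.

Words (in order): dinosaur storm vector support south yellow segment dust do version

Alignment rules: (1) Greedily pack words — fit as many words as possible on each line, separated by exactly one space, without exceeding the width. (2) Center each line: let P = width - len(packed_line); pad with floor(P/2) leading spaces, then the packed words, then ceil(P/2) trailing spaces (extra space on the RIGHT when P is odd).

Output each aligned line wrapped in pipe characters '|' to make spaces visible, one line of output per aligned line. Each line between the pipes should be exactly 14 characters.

Answer: |dinosaur storm|
|vector support|
| south yellow |
| segment dust |
|  do version  |

Derivation:
Line 1: ['dinosaur', 'storm'] (min_width=14, slack=0)
Line 2: ['vector', 'support'] (min_width=14, slack=0)
Line 3: ['south', 'yellow'] (min_width=12, slack=2)
Line 4: ['segment', 'dust'] (min_width=12, slack=2)
Line 5: ['do', 'version'] (min_width=10, slack=4)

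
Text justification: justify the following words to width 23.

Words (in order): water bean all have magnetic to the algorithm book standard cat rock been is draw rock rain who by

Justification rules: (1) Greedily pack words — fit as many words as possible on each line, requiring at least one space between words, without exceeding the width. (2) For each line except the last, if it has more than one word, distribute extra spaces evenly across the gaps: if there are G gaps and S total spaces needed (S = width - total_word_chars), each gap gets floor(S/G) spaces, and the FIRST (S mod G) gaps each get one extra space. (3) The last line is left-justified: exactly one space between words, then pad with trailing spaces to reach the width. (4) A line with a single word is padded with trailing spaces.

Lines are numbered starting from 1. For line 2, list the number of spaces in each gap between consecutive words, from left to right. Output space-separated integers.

Answer: 5 5

Derivation:
Line 1: ['water', 'bean', 'all', 'have'] (min_width=19, slack=4)
Line 2: ['magnetic', 'to', 'the'] (min_width=15, slack=8)
Line 3: ['algorithm', 'book', 'standard'] (min_width=23, slack=0)
Line 4: ['cat', 'rock', 'been', 'is', 'draw'] (min_width=21, slack=2)
Line 5: ['rock', 'rain', 'who', 'by'] (min_width=16, slack=7)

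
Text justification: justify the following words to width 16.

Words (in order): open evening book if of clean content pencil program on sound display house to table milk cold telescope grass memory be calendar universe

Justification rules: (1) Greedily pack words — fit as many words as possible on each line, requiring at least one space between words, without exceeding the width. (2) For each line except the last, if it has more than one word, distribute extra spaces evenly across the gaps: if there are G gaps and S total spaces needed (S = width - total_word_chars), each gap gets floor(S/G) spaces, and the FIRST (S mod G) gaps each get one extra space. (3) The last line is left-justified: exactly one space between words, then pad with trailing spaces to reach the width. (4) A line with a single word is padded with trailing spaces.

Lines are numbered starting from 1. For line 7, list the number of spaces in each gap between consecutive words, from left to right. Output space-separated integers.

Line 1: ['open', 'evening'] (min_width=12, slack=4)
Line 2: ['book', 'if', 'of', 'clean'] (min_width=16, slack=0)
Line 3: ['content', 'pencil'] (min_width=14, slack=2)
Line 4: ['program', 'on', 'sound'] (min_width=16, slack=0)
Line 5: ['display', 'house', 'to'] (min_width=16, slack=0)
Line 6: ['table', 'milk', 'cold'] (min_width=15, slack=1)
Line 7: ['telescope', 'grass'] (min_width=15, slack=1)
Line 8: ['memory', 'be'] (min_width=9, slack=7)
Line 9: ['calendar'] (min_width=8, slack=8)
Line 10: ['universe'] (min_width=8, slack=8)

Answer: 2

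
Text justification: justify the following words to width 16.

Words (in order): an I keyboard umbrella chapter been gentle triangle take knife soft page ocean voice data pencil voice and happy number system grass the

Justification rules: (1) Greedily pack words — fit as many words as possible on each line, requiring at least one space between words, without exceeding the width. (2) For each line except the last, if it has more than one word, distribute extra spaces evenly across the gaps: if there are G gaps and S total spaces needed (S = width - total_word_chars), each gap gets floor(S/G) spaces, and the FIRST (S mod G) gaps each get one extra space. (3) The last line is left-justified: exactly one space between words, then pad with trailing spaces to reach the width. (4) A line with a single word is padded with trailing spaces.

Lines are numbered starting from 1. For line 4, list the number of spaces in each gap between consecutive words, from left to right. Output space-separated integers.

Line 1: ['an', 'I', 'keyboard'] (min_width=13, slack=3)
Line 2: ['umbrella', 'chapter'] (min_width=16, slack=0)
Line 3: ['been', 'gentle'] (min_width=11, slack=5)
Line 4: ['triangle', 'take'] (min_width=13, slack=3)
Line 5: ['knife', 'soft', 'page'] (min_width=15, slack=1)
Line 6: ['ocean', 'voice', 'data'] (min_width=16, slack=0)
Line 7: ['pencil', 'voice', 'and'] (min_width=16, slack=0)
Line 8: ['happy', 'number'] (min_width=12, slack=4)
Line 9: ['system', 'grass', 'the'] (min_width=16, slack=0)

Answer: 4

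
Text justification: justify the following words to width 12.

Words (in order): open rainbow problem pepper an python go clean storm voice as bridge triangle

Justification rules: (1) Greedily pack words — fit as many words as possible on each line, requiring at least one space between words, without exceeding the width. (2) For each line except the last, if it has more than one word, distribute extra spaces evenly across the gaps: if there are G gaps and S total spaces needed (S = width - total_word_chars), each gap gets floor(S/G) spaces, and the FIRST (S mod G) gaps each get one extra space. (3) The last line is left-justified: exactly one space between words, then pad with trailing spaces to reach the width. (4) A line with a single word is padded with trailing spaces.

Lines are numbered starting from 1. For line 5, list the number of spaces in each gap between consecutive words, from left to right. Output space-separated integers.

Line 1: ['open', 'rainbow'] (min_width=12, slack=0)
Line 2: ['problem'] (min_width=7, slack=5)
Line 3: ['pepper', 'an'] (min_width=9, slack=3)
Line 4: ['python', 'go'] (min_width=9, slack=3)
Line 5: ['clean', 'storm'] (min_width=11, slack=1)
Line 6: ['voice', 'as'] (min_width=8, slack=4)
Line 7: ['bridge'] (min_width=6, slack=6)
Line 8: ['triangle'] (min_width=8, slack=4)

Answer: 2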